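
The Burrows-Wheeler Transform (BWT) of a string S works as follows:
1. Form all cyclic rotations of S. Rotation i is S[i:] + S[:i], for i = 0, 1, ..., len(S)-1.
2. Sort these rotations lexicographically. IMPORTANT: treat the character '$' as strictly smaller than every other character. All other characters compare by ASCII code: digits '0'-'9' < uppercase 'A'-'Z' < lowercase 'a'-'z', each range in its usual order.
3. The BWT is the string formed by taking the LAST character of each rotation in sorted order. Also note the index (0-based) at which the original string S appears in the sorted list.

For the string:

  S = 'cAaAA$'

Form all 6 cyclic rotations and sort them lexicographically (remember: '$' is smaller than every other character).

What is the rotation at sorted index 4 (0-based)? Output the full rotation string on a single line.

All 6 rotations (rotation i = S[i:]+S[:i]):
  rot[0] = cAaAA$
  rot[1] = AaAA$c
  rot[2] = aAA$cA
  rot[3] = AA$cAa
  rot[4] = A$cAaA
  rot[5] = $cAaAA
Sorted (with $ < everything):
  sorted[0] = $cAaAA
  sorted[1] = A$cAaA
  sorted[2] = AA$cAa
  sorted[3] = AaAA$c
  sorted[4] = aAA$cA
  sorted[5] = cAaAA$
sorted[4] = aAA$cA

Answer: aAA$cA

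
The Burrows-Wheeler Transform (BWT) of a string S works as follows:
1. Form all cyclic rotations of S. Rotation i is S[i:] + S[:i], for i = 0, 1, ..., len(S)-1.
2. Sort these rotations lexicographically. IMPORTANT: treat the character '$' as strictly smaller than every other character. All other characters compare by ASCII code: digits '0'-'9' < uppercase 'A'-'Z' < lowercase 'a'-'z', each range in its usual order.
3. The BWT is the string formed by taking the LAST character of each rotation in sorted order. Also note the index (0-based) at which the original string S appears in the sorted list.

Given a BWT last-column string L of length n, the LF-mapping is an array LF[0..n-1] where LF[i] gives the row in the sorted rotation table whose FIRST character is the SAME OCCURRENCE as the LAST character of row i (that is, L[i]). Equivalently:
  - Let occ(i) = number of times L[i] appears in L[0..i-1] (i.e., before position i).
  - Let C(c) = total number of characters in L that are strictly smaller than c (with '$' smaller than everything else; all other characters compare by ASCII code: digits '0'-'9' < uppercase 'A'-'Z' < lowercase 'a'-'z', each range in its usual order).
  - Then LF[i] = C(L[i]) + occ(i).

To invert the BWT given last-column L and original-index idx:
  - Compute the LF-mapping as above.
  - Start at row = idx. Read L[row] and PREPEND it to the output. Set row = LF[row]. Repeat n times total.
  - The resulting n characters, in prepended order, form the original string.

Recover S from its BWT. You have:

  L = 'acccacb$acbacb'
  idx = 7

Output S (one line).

LF mapping: 1 8 9 10 2 11 5 0 3 12 6 4 13 7
Walk LF starting at row 7, prepending L[row]:
  step 1: row=7, L[7]='$', prepend. Next row=LF[7]=0
  step 2: row=0, L[0]='a', prepend. Next row=LF[0]=1
  step 3: row=1, L[1]='c', prepend. Next row=LF[1]=8
  step 4: row=8, L[8]='a', prepend. Next row=LF[8]=3
  step 5: row=3, L[3]='c', prepend. Next row=LF[3]=10
  step 6: row=10, L[10]='b', prepend. Next row=LF[10]=6
  step 7: row=6, L[6]='b', prepend. Next row=LF[6]=5
  step 8: row=5, L[5]='c', prepend. Next row=LF[5]=11
  step 9: row=11, L[11]='a', prepend. Next row=LF[11]=4
  step 10: row=4, L[4]='a', prepend. Next row=LF[4]=2
  step 11: row=2, L[2]='c', prepend. Next row=LF[2]=9
  step 12: row=9, L[9]='c', prepend. Next row=LF[9]=12
  step 13: row=12, L[12]='c', prepend. Next row=LF[12]=13
  step 14: row=13, L[13]='b', prepend. Next row=LF[13]=7
Reversed output: bcccaacbbcaca$

Answer: bcccaacbbcaca$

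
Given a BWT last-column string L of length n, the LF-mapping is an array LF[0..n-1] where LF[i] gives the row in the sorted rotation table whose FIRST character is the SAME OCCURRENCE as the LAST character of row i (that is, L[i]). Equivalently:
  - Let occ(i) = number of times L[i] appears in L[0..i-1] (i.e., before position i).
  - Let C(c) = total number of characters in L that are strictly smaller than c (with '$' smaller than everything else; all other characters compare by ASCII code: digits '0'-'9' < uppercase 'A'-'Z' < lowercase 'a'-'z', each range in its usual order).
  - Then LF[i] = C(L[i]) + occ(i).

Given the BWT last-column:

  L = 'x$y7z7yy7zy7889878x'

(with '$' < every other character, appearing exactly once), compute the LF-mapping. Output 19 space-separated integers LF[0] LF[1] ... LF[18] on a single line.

Char counts: '$':1, '7':5, '8':4, '9':1, 'x':2, 'y':4, 'z':2
C (first-col start): C('$')=0, C('7')=1, C('8')=6, C('9')=10, C('x')=11, C('y')=13, C('z')=17
L[0]='x': occ=0, LF[0]=C('x')+0=11+0=11
L[1]='$': occ=0, LF[1]=C('$')+0=0+0=0
L[2]='y': occ=0, LF[2]=C('y')+0=13+0=13
L[3]='7': occ=0, LF[3]=C('7')+0=1+0=1
L[4]='z': occ=0, LF[4]=C('z')+0=17+0=17
L[5]='7': occ=1, LF[5]=C('7')+1=1+1=2
L[6]='y': occ=1, LF[6]=C('y')+1=13+1=14
L[7]='y': occ=2, LF[7]=C('y')+2=13+2=15
L[8]='7': occ=2, LF[8]=C('7')+2=1+2=3
L[9]='z': occ=1, LF[9]=C('z')+1=17+1=18
L[10]='y': occ=3, LF[10]=C('y')+3=13+3=16
L[11]='7': occ=3, LF[11]=C('7')+3=1+3=4
L[12]='8': occ=0, LF[12]=C('8')+0=6+0=6
L[13]='8': occ=1, LF[13]=C('8')+1=6+1=7
L[14]='9': occ=0, LF[14]=C('9')+0=10+0=10
L[15]='8': occ=2, LF[15]=C('8')+2=6+2=8
L[16]='7': occ=4, LF[16]=C('7')+4=1+4=5
L[17]='8': occ=3, LF[17]=C('8')+3=6+3=9
L[18]='x': occ=1, LF[18]=C('x')+1=11+1=12

Answer: 11 0 13 1 17 2 14 15 3 18 16 4 6 7 10 8 5 9 12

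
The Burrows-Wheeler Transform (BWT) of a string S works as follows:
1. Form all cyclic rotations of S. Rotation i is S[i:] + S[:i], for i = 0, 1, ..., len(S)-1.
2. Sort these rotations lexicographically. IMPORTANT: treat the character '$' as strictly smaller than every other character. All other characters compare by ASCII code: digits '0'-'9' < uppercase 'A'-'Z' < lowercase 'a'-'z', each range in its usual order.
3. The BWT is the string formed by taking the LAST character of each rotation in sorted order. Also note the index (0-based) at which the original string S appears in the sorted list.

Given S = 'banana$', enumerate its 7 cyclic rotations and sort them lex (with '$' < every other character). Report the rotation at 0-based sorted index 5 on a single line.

Answer: na$bana

Derivation:
All 7 rotations (rotation i = S[i:]+S[:i]):
  rot[0] = banana$
  rot[1] = anana$b
  rot[2] = nana$ba
  rot[3] = ana$ban
  rot[4] = na$bana
  rot[5] = a$banan
  rot[6] = $banana
Sorted (with $ < everything):
  sorted[0] = $banana
  sorted[1] = a$banan
  sorted[2] = ana$ban
  sorted[3] = anana$b
  sorted[4] = banana$
  sorted[5] = na$bana
  sorted[6] = nana$ba
sorted[5] = na$bana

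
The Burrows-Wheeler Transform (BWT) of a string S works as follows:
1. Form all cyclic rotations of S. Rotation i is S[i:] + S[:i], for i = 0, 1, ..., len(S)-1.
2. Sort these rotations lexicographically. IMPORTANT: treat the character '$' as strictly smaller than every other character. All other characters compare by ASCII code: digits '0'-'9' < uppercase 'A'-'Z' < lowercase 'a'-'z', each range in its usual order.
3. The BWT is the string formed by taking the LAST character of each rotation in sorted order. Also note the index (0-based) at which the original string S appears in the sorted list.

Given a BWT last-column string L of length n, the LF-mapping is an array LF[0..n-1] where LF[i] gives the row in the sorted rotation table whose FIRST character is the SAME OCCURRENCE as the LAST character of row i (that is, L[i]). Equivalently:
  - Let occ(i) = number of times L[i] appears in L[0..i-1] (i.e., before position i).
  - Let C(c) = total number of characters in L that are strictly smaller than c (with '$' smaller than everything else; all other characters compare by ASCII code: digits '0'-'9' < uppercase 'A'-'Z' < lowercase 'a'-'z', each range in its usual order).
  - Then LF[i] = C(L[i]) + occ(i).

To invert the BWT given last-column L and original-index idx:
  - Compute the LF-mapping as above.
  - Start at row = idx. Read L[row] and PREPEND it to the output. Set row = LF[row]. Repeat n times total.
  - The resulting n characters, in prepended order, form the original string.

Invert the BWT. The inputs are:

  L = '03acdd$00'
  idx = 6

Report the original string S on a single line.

Answer: c0da0d30$

Derivation:
LF mapping: 1 4 5 6 7 8 0 2 3
Walk LF starting at row 6, prepending L[row]:
  step 1: row=6, L[6]='$', prepend. Next row=LF[6]=0
  step 2: row=0, L[0]='0', prepend. Next row=LF[0]=1
  step 3: row=1, L[1]='3', prepend. Next row=LF[1]=4
  step 4: row=4, L[4]='d', prepend. Next row=LF[4]=7
  step 5: row=7, L[7]='0', prepend. Next row=LF[7]=2
  step 6: row=2, L[2]='a', prepend. Next row=LF[2]=5
  step 7: row=5, L[5]='d', prepend. Next row=LF[5]=8
  step 8: row=8, L[8]='0', prepend. Next row=LF[8]=3
  step 9: row=3, L[3]='c', prepend. Next row=LF[3]=6
Reversed output: c0da0d30$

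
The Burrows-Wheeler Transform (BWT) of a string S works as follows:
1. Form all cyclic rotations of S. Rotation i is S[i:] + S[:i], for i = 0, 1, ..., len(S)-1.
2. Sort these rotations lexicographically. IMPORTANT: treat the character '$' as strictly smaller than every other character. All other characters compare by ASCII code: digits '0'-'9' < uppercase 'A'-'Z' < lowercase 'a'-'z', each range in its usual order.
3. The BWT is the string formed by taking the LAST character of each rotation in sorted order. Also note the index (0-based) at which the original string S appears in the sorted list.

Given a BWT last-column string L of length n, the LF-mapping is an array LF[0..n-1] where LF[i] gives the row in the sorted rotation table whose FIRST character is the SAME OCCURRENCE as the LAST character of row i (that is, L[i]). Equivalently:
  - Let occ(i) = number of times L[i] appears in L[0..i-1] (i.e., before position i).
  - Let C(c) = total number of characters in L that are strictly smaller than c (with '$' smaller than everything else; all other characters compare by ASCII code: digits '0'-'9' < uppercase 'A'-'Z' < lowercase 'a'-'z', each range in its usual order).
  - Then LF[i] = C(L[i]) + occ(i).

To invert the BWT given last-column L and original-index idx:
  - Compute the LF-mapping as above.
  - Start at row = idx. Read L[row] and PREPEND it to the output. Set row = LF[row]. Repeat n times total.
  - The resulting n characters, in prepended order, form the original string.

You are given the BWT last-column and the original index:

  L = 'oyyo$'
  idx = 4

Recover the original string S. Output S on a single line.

Answer: yoyo$

Derivation:
LF mapping: 1 3 4 2 0
Walk LF starting at row 4, prepending L[row]:
  step 1: row=4, L[4]='$', prepend. Next row=LF[4]=0
  step 2: row=0, L[0]='o', prepend. Next row=LF[0]=1
  step 3: row=1, L[1]='y', prepend. Next row=LF[1]=3
  step 4: row=3, L[3]='o', prepend. Next row=LF[3]=2
  step 5: row=2, L[2]='y', prepend. Next row=LF[2]=4
Reversed output: yoyo$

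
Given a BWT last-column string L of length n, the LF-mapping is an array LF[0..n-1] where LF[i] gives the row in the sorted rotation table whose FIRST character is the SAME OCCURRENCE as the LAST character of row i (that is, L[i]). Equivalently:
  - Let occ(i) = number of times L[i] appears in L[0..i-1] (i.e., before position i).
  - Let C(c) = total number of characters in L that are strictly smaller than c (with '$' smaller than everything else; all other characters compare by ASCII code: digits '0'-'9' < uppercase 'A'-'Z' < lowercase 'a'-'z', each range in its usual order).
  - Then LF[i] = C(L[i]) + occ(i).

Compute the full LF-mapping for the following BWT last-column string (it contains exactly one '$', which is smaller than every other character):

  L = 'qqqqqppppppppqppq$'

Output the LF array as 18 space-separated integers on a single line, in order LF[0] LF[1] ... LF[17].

Answer: 11 12 13 14 15 1 2 3 4 5 6 7 8 16 9 10 17 0

Derivation:
Char counts: '$':1, 'p':10, 'q':7
C (first-col start): C('$')=0, C('p')=1, C('q')=11
L[0]='q': occ=0, LF[0]=C('q')+0=11+0=11
L[1]='q': occ=1, LF[1]=C('q')+1=11+1=12
L[2]='q': occ=2, LF[2]=C('q')+2=11+2=13
L[3]='q': occ=3, LF[3]=C('q')+3=11+3=14
L[4]='q': occ=4, LF[4]=C('q')+4=11+4=15
L[5]='p': occ=0, LF[5]=C('p')+0=1+0=1
L[6]='p': occ=1, LF[6]=C('p')+1=1+1=2
L[7]='p': occ=2, LF[7]=C('p')+2=1+2=3
L[8]='p': occ=3, LF[8]=C('p')+3=1+3=4
L[9]='p': occ=4, LF[9]=C('p')+4=1+4=5
L[10]='p': occ=5, LF[10]=C('p')+5=1+5=6
L[11]='p': occ=6, LF[11]=C('p')+6=1+6=7
L[12]='p': occ=7, LF[12]=C('p')+7=1+7=8
L[13]='q': occ=5, LF[13]=C('q')+5=11+5=16
L[14]='p': occ=8, LF[14]=C('p')+8=1+8=9
L[15]='p': occ=9, LF[15]=C('p')+9=1+9=10
L[16]='q': occ=6, LF[16]=C('q')+6=11+6=17
L[17]='$': occ=0, LF[17]=C('$')+0=0+0=0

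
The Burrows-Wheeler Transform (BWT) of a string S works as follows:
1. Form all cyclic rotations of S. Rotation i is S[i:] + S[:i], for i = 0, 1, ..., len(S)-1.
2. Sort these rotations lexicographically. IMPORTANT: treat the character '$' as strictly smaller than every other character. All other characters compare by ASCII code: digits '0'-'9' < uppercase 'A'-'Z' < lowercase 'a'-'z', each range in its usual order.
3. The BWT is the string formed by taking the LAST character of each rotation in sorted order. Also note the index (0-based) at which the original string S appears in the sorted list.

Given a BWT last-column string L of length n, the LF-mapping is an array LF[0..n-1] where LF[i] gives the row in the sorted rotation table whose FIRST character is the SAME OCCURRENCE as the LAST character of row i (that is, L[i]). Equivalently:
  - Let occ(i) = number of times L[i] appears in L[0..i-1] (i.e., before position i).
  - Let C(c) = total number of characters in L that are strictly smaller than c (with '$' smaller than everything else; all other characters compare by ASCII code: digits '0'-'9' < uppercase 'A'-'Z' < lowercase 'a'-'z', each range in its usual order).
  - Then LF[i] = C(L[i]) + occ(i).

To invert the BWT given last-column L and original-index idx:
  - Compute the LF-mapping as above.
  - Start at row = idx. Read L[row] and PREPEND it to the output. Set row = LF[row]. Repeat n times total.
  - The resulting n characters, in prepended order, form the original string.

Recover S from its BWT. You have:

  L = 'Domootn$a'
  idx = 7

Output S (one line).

Answer: onomatoD$

Derivation:
LF mapping: 1 5 3 6 7 8 4 0 2
Walk LF starting at row 7, prepending L[row]:
  step 1: row=7, L[7]='$', prepend. Next row=LF[7]=0
  step 2: row=0, L[0]='D', prepend. Next row=LF[0]=1
  step 3: row=1, L[1]='o', prepend. Next row=LF[1]=5
  step 4: row=5, L[5]='t', prepend. Next row=LF[5]=8
  step 5: row=8, L[8]='a', prepend. Next row=LF[8]=2
  step 6: row=2, L[2]='m', prepend. Next row=LF[2]=3
  step 7: row=3, L[3]='o', prepend. Next row=LF[3]=6
  step 8: row=6, L[6]='n', prepend. Next row=LF[6]=4
  step 9: row=4, L[4]='o', prepend. Next row=LF[4]=7
Reversed output: onomatoD$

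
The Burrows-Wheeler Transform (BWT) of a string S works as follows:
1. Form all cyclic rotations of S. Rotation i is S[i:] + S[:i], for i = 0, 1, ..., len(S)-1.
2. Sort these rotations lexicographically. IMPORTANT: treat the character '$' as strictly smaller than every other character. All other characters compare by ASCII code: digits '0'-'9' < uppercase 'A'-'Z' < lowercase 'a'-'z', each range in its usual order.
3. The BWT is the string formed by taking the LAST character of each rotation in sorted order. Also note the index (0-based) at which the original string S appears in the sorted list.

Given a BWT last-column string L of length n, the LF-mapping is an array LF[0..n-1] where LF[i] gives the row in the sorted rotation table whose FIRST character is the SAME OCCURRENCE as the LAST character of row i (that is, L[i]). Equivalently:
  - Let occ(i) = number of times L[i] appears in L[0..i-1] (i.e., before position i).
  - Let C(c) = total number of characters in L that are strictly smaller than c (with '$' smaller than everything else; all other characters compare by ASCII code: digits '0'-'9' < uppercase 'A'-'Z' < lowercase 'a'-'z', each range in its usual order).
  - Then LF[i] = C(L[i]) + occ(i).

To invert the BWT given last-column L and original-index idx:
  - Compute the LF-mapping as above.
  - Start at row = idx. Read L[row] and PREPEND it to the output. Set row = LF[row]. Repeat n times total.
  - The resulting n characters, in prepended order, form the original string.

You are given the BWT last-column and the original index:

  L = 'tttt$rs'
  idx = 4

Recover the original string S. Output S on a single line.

Answer: trtstt$

Derivation:
LF mapping: 3 4 5 6 0 1 2
Walk LF starting at row 4, prepending L[row]:
  step 1: row=4, L[4]='$', prepend. Next row=LF[4]=0
  step 2: row=0, L[0]='t', prepend. Next row=LF[0]=3
  step 3: row=3, L[3]='t', prepend. Next row=LF[3]=6
  step 4: row=6, L[6]='s', prepend. Next row=LF[6]=2
  step 5: row=2, L[2]='t', prepend. Next row=LF[2]=5
  step 6: row=5, L[5]='r', prepend. Next row=LF[5]=1
  step 7: row=1, L[1]='t', prepend. Next row=LF[1]=4
Reversed output: trtstt$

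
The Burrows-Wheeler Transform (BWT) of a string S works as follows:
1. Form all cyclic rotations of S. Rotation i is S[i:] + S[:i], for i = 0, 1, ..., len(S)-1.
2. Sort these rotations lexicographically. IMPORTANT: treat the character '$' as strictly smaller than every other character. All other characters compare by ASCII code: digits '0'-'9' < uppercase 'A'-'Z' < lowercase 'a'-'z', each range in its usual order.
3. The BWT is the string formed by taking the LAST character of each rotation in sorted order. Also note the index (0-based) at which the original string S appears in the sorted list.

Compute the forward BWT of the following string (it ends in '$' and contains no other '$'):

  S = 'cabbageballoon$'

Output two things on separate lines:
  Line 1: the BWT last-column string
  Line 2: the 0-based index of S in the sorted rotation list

Answer: ncbbbea$gaalool
7

Derivation:
All 15 rotations (rotation i = S[i:]+S[:i]):
  rot[0] = cabbageballoon$
  rot[1] = abbageballoon$c
  rot[2] = bbageballoon$ca
  rot[3] = bageballoon$cab
  rot[4] = ageballoon$cabb
  rot[5] = geballoon$cabba
  rot[6] = eballoon$cabbag
  rot[7] = balloon$cabbage
  rot[8] = alloon$cabbageb
  rot[9] = lloon$cabbageba
  rot[10] = loon$cabbagebal
  rot[11] = oon$cabbageball
  rot[12] = on$cabbageballo
  rot[13] = n$cabbageballoo
  rot[14] = $cabbageballoon
Sorted (with $ < everything):
  sorted[0] = $cabbageballoon  (last char: 'n')
  sorted[1] = abbageballoon$c  (last char: 'c')
  sorted[2] = ageballoon$cabb  (last char: 'b')
  sorted[3] = alloon$cabbageb  (last char: 'b')
  sorted[4] = bageballoon$cab  (last char: 'b')
  sorted[5] = balloon$cabbage  (last char: 'e')
  sorted[6] = bbageballoon$ca  (last char: 'a')
  sorted[7] = cabbageballoon$  (last char: '$')
  sorted[8] = eballoon$cabbag  (last char: 'g')
  sorted[9] = geballoon$cabba  (last char: 'a')
  sorted[10] = lloon$cabbageba  (last char: 'a')
  sorted[11] = loon$cabbagebal  (last char: 'l')
  sorted[12] = n$cabbageballoo  (last char: 'o')
  sorted[13] = on$cabbageballo  (last char: 'o')
  sorted[14] = oon$cabbageball  (last char: 'l')
Last column: ncbbbea$gaalool
Original string S is at sorted index 7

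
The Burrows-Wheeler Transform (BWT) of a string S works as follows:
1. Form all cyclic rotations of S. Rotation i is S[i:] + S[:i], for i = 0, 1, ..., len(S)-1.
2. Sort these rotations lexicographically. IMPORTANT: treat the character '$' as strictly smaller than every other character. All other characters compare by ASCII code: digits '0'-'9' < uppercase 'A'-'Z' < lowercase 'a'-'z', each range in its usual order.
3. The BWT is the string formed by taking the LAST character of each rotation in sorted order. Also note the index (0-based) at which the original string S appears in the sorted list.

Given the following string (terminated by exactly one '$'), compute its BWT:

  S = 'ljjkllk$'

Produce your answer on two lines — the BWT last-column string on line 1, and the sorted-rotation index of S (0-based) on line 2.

All 8 rotations (rotation i = S[i:]+S[:i]):
  rot[0] = ljjkllk$
  rot[1] = jjkllk$l
  rot[2] = jkllk$lj
  rot[3] = kllk$ljj
  rot[4] = llk$ljjk
  rot[5] = lk$ljjkl
  rot[6] = k$ljjkll
  rot[7] = $ljjkllk
Sorted (with $ < everything):
  sorted[0] = $ljjkllk  (last char: 'k')
  sorted[1] = jjkllk$l  (last char: 'l')
  sorted[2] = jkllk$lj  (last char: 'j')
  sorted[3] = k$ljjkll  (last char: 'l')
  sorted[4] = kllk$ljj  (last char: 'j')
  sorted[5] = ljjkllk$  (last char: '$')
  sorted[6] = lk$ljjkl  (last char: 'l')
  sorted[7] = llk$ljjk  (last char: 'k')
Last column: kljlj$lk
Original string S is at sorted index 5

Answer: kljlj$lk
5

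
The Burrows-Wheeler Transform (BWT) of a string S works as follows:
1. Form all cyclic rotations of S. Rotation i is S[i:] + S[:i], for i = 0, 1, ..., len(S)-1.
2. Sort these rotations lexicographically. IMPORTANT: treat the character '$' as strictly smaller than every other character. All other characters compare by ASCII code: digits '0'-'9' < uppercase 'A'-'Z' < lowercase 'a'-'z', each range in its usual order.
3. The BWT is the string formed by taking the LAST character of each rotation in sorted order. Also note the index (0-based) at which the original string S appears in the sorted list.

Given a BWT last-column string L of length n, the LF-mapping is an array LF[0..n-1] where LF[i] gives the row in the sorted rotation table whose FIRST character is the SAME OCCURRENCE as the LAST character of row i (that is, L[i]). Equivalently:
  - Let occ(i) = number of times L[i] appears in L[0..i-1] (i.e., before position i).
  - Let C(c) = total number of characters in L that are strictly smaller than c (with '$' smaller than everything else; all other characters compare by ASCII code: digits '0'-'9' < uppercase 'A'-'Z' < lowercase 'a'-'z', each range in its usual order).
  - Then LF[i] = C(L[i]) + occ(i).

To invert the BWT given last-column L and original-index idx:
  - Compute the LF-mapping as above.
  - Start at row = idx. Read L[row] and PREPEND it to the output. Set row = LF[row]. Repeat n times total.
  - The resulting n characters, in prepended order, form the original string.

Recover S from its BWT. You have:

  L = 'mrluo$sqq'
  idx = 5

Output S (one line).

Answer: quoqsrlm$

Derivation:
LF mapping: 2 6 1 8 3 0 7 4 5
Walk LF starting at row 5, prepending L[row]:
  step 1: row=5, L[5]='$', prepend. Next row=LF[5]=0
  step 2: row=0, L[0]='m', prepend. Next row=LF[0]=2
  step 3: row=2, L[2]='l', prepend. Next row=LF[2]=1
  step 4: row=1, L[1]='r', prepend. Next row=LF[1]=6
  step 5: row=6, L[6]='s', prepend. Next row=LF[6]=7
  step 6: row=7, L[7]='q', prepend. Next row=LF[7]=4
  step 7: row=4, L[4]='o', prepend. Next row=LF[4]=3
  step 8: row=3, L[3]='u', prepend. Next row=LF[3]=8
  step 9: row=8, L[8]='q', prepend. Next row=LF[8]=5
Reversed output: quoqsrlm$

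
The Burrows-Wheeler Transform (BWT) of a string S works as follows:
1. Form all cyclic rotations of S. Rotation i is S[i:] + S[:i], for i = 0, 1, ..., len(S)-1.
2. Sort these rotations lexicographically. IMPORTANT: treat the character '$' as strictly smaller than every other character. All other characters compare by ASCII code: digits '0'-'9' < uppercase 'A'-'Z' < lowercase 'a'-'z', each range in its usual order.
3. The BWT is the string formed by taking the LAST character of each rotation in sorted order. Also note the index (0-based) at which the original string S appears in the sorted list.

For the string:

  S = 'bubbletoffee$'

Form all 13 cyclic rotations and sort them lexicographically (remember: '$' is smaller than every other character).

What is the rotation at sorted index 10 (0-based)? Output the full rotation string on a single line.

All 13 rotations (rotation i = S[i:]+S[:i]):
  rot[0] = bubbletoffee$
  rot[1] = ubbletoffee$b
  rot[2] = bbletoffee$bu
  rot[3] = bletoffee$bub
  rot[4] = letoffee$bubb
  rot[5] = etoffee$bubbl
  rot[6] = toffee$bubble
  rot[7] = offee$bubblet
  rot[8] = ffee$bubbleto
  rot[9] = fee$bubbletof
  rot[10] = ee$bubbletoff
  rot[11] = e$bubbletoffe
  rot[12] = $bubbletoffee
Sorted (with $ < everything):
  sorted[0] = $bubbletoffee
  sorted[1] = bbletoffee$bu
  sorted[2] = bletoffee$bub
  sorted[3] = bubbletoffee$
  sorted[4] = e$bubbletoffe
  sorted[5] = ee$bubbletoff
  sorted[6] = etoffee$bubbl
  sorted[7] = fee$bubbletof
  sorted[8] = ffee$bubbleto
  sorted[9] = letoffee$bubb
  sorted[10] = offee$bubblet
  sorted[11] = toffee$bubble
  sorted[12] = ubbletoffee$b
sorted[10] = offee$bubblet

Answer: offee$bubblet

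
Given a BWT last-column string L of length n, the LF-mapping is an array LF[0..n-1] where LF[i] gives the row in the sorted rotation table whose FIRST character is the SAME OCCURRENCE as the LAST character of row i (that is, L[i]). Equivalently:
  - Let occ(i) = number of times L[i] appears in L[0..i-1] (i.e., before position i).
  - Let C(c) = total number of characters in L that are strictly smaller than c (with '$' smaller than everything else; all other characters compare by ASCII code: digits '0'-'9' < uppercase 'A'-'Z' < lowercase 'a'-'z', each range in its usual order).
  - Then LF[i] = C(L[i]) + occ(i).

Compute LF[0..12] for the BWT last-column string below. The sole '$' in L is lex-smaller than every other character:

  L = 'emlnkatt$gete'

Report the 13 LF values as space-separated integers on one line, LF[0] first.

Answer: 2 8 7 9 6 1 10 11 0 5 3 12 4

Derivation:
Char counts: '$':1, 'a':1, 'e':3, 'g':1, 'k':1, 'l':1, 'm':1, 'n':1, 't':3
C (first-col start): C('$')=0, C('a')=1, C('e')=2, C('g')=5, C('k')=6, C('l')=7, C('m')=8, C('n')=9, C('t')=10
L[0]='e': occ=0, LF[0]=C('e')+0=2+0=2
L[1]='m': occ=0, LF[1]=C('m')+0=8+0=8
L[2]='l': occ=0, LF[2]=C('l')+0=7+0=7
L[3]='n': occ=0, LF[3]=C('n')+0=9+0=9
L[4]='k': occ=0, LF[4]=C('k')+0=6+0=6
L[5]='a': occ=0, LF[5]=C('a')+0=1+0=1
L[6]='t': occ=0, LF[6]=C('t')+0=10+0=10
L[7]='t': occ=1, LF[7]=C('t')+1=10+1=11
L[8]='$': occ=0, LF[8]=C('$')+0=0+0=0
L[9]='g': occ=0, LF[9]=C('g')+0=5+0=5
L[10]='e': occ=1, LF[10]=C('e')+1=2+1=3
L[11]='t': occ=2, LF[11]=C('t')+2=10+2=12
L[12]='e': occ=2, LF[12]=C('e')+2=2+2=4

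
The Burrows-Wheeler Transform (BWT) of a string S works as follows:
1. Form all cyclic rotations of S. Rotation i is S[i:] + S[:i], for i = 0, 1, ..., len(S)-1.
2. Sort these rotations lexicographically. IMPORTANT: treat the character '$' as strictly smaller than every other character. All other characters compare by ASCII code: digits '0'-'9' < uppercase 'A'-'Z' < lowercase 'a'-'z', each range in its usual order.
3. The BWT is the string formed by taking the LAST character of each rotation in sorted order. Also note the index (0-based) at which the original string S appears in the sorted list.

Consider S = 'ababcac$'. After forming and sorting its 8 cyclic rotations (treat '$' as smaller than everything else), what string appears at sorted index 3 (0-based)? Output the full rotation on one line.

All 8 rotations (rotation i = S[i:]+S[:i]):
  rot[0] = ababcac$
  rot[1] = babcac$a
  rot[2] = abcac$ab
  rot[3] = bcac$aba
  rot[4] = cac$abab
  rot[5] = ac$ababc
  rot[6] = c$ababca
  rot[7] = $ababcac
Sorted (with $ < everything):
  sorted[0] = $ababcac
  sorted[1] = ababcac$
  sorted[2] = abcac$ab
  sorted[3] = ac$ababc
  sorted[4] = babcac$a
  sorted[5] = bcac$aba
  sorted[6] = c$ababca
  sorted[7] = cac$abab
sorted[3] = ac$ababc

Answer: ac$ababc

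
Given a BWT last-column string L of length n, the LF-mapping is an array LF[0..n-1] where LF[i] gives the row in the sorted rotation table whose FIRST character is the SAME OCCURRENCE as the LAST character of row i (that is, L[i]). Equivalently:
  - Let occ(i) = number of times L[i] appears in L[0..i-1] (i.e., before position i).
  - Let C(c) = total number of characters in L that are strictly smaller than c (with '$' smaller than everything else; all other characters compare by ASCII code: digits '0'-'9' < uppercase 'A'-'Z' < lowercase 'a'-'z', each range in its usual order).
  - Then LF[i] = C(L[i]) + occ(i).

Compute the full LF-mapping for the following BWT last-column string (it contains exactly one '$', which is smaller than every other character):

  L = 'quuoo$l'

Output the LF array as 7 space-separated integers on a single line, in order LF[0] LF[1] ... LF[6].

Answer: 4 5 6 2 3 0 1

Derivation:
Char counts: '$':1, 'l':1, 'o':2, 'q':1, 'u':2
C (first-col start): C('$')=0, C('l')=1, C('o')=2, C('q')=4, C('u')=5
L[0]='q': occ=0, LF[0]=C('q')+0=4+0=4
L[1]='u': occ=0, LF[1]=C('u')+0=5+0=5
L[2]='u': occ=1, LF[2]=C('u')+1=5+1=6
L[3]='o': occ=0, LF[3]=C('o')+0=2+0=2
L[4]='o': occ=1, LF[4]=C('o')+1=2+1=3
L[5]='$': occ=0, LF[5]=C('$')+0=0+0=0
L[6]='l': occ=0, LF[6]=C('l')+0=1+0=1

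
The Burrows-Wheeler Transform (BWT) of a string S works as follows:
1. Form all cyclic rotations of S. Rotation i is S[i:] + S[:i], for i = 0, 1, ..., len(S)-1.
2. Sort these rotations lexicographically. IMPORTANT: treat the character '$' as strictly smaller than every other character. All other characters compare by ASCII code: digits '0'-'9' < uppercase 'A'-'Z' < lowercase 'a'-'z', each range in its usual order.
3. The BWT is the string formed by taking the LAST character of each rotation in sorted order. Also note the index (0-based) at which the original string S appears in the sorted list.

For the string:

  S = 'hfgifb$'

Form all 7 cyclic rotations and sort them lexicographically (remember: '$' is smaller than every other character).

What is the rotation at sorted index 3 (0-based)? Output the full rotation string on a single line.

Answer: fgifb$h

Derivation:
All 7 rotations (rotation i = S[i:]+S[:i]):
  rot[0] = hfgifb$
  rot[1] = fgifb$h
  rot[2] = gifb$hf
  rot[3] = ifb$hfg
  rot[4] = fb$hfgi
  rot[5] = b$hfgif
  rot[6] = $hfgifb
Sorted (with $ < everything):
  sorted[0] = $hfgifb
  sorted[1] = b$hfgif
  sorted[2] = fb$hfgi
  sorted[3] = fgifb$h
  sorted[4] = gifb$hf
  sorted[5] = hfgifb$
  sorted[6] = ifb$hfg
sorted[3] = fgifb$h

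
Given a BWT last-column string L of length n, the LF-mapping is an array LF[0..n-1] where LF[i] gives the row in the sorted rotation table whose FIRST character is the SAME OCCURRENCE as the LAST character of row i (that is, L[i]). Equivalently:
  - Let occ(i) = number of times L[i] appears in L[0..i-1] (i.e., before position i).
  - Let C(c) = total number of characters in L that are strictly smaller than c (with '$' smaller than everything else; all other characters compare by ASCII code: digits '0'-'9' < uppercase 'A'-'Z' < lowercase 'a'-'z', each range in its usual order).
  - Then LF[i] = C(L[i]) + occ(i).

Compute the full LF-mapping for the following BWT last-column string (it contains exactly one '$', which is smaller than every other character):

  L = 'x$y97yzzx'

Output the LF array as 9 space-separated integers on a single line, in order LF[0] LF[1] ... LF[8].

Answer: 3 0 5 2 1 6 7 8 4

Derivation:
Char counts: '$':1, '7':1, '9':1, 'x':2, 'y':2, 'z':2
C (first-col start): C('$')=0, C('7')=1, C('9')=2, C('x')=3, C('y')=5, C('z')=7
L[0]='x': occ=0, LF[0]=C('x')+0=3+0=3
L[1]='$': occ=0, LF[1]=C('$')+0=0+0=0
L[2]='y': occ=0, LF[2]=C('y')+0=5+0=5
L[3]='9': occ=0, LF[3]=C('9')+0=2+0=2
L[4]='7': occ=0, LF[4]=C('7')+0=1+0=1
L[5]='y': occ=1, LF[5]=C('y')+1=5+1=6
L[6]='z': occ=0, LF[6]=C('z')+0=7+0=7
L[7]='z': occ=1, LF[7]=C('z')+1=7+1=8
L[8]='x': occ=1, LF[8]=C('x')+1=3+1=4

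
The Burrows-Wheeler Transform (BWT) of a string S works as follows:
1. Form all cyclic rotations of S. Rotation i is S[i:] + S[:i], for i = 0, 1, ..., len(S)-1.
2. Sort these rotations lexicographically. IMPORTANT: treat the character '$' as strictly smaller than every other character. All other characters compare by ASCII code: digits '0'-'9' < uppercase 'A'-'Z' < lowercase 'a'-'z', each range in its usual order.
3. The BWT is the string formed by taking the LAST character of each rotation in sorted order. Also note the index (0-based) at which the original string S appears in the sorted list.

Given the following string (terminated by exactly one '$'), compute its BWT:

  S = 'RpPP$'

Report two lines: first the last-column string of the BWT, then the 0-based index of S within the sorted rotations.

Answer: PPp$R
3

Derivation:
All 5 rotations (rotation i = S[i:]+S[:i]):
  rot[0] = RpPP$
  rot[1] = pPP$R
  rot[2] = PP$Rp
  rot[3] = P$RpP
  rot[4] = $RpPP
Sorted (with $ < everything):
  sorted[0] = $RpPP  (last char: 'P')
  sorted[1] = P$RpP  (last char: 'P')
  sorted[2] = PP$Rp  (last char: 'p')
  sorted[3] = RpPP$  (last char: '$')
  sorted[4] = pPP$R  (last char: 'R')
Last column: PPp$R
Original string S is at sorted index 3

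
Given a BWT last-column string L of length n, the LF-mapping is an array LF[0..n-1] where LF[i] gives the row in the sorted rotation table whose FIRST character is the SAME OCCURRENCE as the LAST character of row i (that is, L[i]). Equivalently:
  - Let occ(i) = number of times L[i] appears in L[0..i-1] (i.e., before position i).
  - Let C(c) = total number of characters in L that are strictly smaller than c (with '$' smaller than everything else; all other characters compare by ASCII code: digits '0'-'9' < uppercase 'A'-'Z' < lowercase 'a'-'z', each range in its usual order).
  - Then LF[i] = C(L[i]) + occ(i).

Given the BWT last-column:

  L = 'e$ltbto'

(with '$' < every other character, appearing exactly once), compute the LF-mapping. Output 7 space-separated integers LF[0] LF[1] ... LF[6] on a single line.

Answer: 2 0 3 5 1 6 4

Derivation:
Char counts: '$':1, 'b':1, 'e':1, 'l':1, 'o':1, 't':2
C (first-col start): C('$')=0, C('b')=1, C('e')=2, C('l')=3, C('o')=4, C('t')=5
L[0]='e': occ=0, LF[0]=C('e')+0=2+0=2
L[1]='$': occ=0, LF[1]=C('$')+0=0+0=0
L[2]='l': occ=0, LF[2]=C('l')+0=3+0=3
L[3]='t': occ=0, LF[3]=C('t')+0=5+0=5
L[4]='b': occ=0, LF[4]=C('b')+0=1+0=1
L[5]='t': occ=1, LF[5]=C('t')+1=5+1=6
L[6]='o': occ=0, LF[6]=C('o')+0=4+0=4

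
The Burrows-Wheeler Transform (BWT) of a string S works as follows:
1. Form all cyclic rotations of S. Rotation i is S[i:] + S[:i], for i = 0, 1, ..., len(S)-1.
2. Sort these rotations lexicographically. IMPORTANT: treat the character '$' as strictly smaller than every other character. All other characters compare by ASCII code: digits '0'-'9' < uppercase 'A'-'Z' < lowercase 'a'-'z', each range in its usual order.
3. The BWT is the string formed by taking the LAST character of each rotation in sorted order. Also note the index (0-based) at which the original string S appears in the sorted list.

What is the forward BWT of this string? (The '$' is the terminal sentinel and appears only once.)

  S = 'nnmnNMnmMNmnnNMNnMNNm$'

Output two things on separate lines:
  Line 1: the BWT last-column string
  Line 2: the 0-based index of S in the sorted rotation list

All 22 rotations (rotation i = S[i:]+S[:i]):
  rot[0] = nnmnNMnmMNmnnNMNnMNNm$
  rot[1] = nmnNMnmMNmnnNMNnMNNm$n
  rot[2] = mnNMnmMNmnnNMNnMNNm$nn
  rot[3] = nNMnmMNmnnNMNnMNNm$nnm
  rot[4] = NMnmMNmnnNMNnMNNm$nnmn
  rot[5] = MnmMNmnnNMNnMNNm$nnmnN
  rot[6] = nmMNmnnNMNnMNNm$nnmnNM
  rot[7] = mMNmnnNMNnMNNm$nnmnNMn
  rot[8] = MNmnnNMNnMNNm$nnmnNMnm
  rot[9] = NmnnNMNnMNNm$nnmnNMnmM
  rot[10] = mnnNMNnMNNm$nnmnNMnmMN
  rot[11] = nnNMNnMNNm$nnmnNMnmMNm
  rot[12] = nNMNnMNNm$nnmnNMnmMNmn
  rot[13] = NMNnMNNm$nnmnNMnmMNmnn
  rot[14] = MNnMNNm$nnmnNMnmMNmnnN
  rot[15] = NnMNNm$nnmnNMnmMNmnnNM
  rot[16] = nMNNm$nnmnNMnmMNmnnNMN
  rot[17] = MNNm$nnmnNMnmMNmnnNMNn
  rot[18] = NNm$nnmnNMnmMNmnnNMNnM
  rot[19] = Nm$nnmnNMnmMNmnnNMNnMN
  rot[20] = m$nnmnNMnmMNmnnNMNnMNN
  rot[21] = $nnmnNMnmMNmnnNMNnMNNm
Sorted (with $ < everything):
  sorted[0] = $nnmnNMnmMNmnnNMNnMNNm  (last char: 'm')
  sorted[1] = MNNm$nnmnNMnmMNmnnNMNn  (last char: 'n')
  sorted[2] = MNmnnNMNnMNNm$nnmnNMnm  (last char: 'm')
  sorted[3] = MNnMNNm$nnmnNMnmMNmnnN  (last char: 'N')
  sorted[4] = MnmMNmnnNMNnMNNm$nnmnN  (last char: 'N')
  sorted[5] = NMNnMNNm$nnmnNMnmMNmnn  (last char: 'n')
  sorted[6] = NMnmMNmnnNMNnMNNm$nnmn  (last char: 'n')
  sorted[7] = NNm$nnmnNMnmMNmnnNMNnM  (last char: 'M')
  sorted[8] = Nm$nnmnNMnmMNmnnNMNnMN  (last char: 'N')
  sorted[9] = NmnnNMNnMNNm$nnmnNMnmM  (last char: 'M')
  sorted[10] = NnMNNm$nnmnNMnmMNmnnNM  (last char: 'M')
  sorted[11] = m$nnmnNMnmMNmnnNMNnMNN  (last char: 'N')
  sorted[12] = mMNmnnNMNnMNNm$nnmnNMn  (last char: 'n')
  sorted[13] = mnNMnmMNmnnNMNnMNNm$nn  (last char: 'n')
  sorted[14] = mnnNMNnMNNm$nnmnNMnmMN  (last char: 'N')
  sorted[15] = nMNNm$nnmnNMnmMNmnnNMN  (last char: 'N')
  sorted[16] = nNMNnMNNm$nnmnNMnmMNmn  (last char: 'n')
  sorted[17] = nNMnmMNmnnNMNnMNNm$nnm  (last char: 'm')
  sorted[18] = nmMNmnnNMNnMNNm$nnmnNM  (last char: 'M')
  sorted[19] = nmnNMnmMNmnnNMNnMNNm$n  (last char: 'n')
  sorted[20] = nnNMNnMNNm$nnmnNMnmMNm  (last char: 'm')
  sorted[21] = nnmnNMnmMNmnnNMNnMNNm$  (last char: '$')
Last column: mnmNNnnMNMMNnnNNnmMnm$
Original string S is at sorted index 21

Answer: mnmNNnnMNMMNnnNNnmMnm$
21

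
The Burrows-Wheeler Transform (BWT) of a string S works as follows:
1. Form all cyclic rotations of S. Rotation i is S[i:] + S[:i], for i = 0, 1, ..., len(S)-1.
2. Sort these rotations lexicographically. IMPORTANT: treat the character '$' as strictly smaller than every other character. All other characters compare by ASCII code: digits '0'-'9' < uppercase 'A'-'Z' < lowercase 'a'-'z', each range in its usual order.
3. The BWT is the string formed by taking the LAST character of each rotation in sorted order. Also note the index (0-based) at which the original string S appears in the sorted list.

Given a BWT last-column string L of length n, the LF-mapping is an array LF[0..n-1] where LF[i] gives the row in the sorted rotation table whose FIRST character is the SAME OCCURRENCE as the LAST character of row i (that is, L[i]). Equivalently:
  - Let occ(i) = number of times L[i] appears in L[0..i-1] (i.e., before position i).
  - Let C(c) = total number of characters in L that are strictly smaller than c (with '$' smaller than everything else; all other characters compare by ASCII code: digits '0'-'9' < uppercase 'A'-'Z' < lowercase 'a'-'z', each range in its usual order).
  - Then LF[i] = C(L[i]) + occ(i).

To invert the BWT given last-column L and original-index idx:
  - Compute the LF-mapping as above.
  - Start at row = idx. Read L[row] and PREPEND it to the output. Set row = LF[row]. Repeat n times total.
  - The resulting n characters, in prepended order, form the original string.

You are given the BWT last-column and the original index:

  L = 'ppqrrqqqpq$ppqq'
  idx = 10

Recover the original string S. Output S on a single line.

LF mapping: 1 2 6 13 14 7 8 9 3 10 0 4 5 11 12
Walk LF starting at row 10, prepending L[row]:
  step 1: row=10, L[10]='$', prepend. Next row=LF[10]=0
  step 2: row=0, L[0]='p', prepend. Next row=LF[0]=1
  step 3: row=1, L[1]='p', prepend. Next row=LF[1]=2
  step 4: row=2, L[2]='q', prepend. Next row=LF[2]=6
  step 5: row=6, L[6]='q', prepend. Next row=LF[6]=8
  step 6: row=8, L[8]='p', prepend. Next row=LF[8]=3
  step 7: row=3, L[3]='r', prepend. Next row=LF[3]=13
  step 8: row=13, L[13]='q', prepend. Next row=LF[13]=11
  step 9: row=11, L[11]='p', prepend. Next row=LF[11]=4
  step 10: row=4, L[4]='r', prepend. Next row=LF[4]=14
  step 11: row=14, L[14]='q', prepend. Next row=LF[14]=12
  step 12: row=12, L[12]='p', prepend. Next row=LF[12]=5
  step 13: row=5, L[5]='q', prepend. Next row=LF[5]=7
  step 14: row=7, L[7]='q', prepend. Next row=LF[7]=9
  step 15: row=9, L[9]='q', prepend. Next row=LF[9]=10
Reversed output: qqqpqrpqrpqqpp$

Answer: qqqpqrpqrpqqpp$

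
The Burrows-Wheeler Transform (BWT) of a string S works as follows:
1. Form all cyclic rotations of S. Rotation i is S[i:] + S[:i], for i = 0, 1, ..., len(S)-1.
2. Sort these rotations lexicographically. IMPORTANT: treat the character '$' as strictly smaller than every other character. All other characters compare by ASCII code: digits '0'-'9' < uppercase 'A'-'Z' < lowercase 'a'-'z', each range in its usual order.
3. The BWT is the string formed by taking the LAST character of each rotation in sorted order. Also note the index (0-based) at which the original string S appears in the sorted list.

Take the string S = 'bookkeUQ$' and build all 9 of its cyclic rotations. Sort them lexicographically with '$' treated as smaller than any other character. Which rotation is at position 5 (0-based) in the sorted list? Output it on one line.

All 9 rotations (rotation i = S[i:]+S[:i]):
  rot[0] = bookkeUQ$
  rot[1] = ookkeUQ$b
  rot[2] = okkeUQ$bo
  rot[3] = kkeUQ$boo
  rot[4] = keUQ$book
  rot[5] = eUQ$bookk
  rot[6] = UQ$bookke
  rot[7] = Q$bookkeU
  rot[8] = $bookkeUQ
Sorted (with $ < everything):
  sorted[0] = $bookkeUQ
  sorted[1] = Q$bookkeU
  sorted[2] = UQ$bookke
  sorted[3] = bookkeUQ$
  sorted[4] = eUQ$bookk
  sorted[5] = keUQ$book
  sorted[6] = kkeUQ$boo
  sorted[7] = okkeUQ$bo
  sorted[8] = ookkeUQ$b
sorted[5] = keUQ$book

Answer: keUQ$book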